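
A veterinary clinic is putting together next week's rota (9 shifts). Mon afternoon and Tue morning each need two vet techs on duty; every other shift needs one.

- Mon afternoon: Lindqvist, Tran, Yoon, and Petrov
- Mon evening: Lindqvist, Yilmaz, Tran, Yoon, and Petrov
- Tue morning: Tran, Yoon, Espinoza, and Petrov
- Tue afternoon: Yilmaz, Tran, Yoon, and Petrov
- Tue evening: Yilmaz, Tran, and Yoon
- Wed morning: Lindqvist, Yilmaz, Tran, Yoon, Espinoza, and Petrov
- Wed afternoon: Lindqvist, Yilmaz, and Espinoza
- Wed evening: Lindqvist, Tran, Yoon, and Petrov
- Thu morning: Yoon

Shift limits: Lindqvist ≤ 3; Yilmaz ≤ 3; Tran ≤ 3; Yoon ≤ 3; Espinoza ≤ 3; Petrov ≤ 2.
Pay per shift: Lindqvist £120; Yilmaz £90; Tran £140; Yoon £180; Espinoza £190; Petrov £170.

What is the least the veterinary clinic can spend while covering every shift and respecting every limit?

£1400

Thu morning can only be covered by Yoon, so that assignment is forced.
Picking the cheapest available vet tech for each shift independently would cost £1320, but that ignores the shift limits.
An optimal schedule: Mon afternoon→Lindqvist+Tran, Mon evening→Lindqvist, Tue morning→Tran+Petrov, Tue afternoon→Yilmaz, Tue evening→Yilmaz, Wed morning→Tran, Wed afternoon→Yilmaz, Wed evening→Lindqvist, Thu morning→Yoon.
Total: 120 + 140 + 120 + 140 + 170 + 90 + 90 + 140 + 90 + 120 + 180 = £1400.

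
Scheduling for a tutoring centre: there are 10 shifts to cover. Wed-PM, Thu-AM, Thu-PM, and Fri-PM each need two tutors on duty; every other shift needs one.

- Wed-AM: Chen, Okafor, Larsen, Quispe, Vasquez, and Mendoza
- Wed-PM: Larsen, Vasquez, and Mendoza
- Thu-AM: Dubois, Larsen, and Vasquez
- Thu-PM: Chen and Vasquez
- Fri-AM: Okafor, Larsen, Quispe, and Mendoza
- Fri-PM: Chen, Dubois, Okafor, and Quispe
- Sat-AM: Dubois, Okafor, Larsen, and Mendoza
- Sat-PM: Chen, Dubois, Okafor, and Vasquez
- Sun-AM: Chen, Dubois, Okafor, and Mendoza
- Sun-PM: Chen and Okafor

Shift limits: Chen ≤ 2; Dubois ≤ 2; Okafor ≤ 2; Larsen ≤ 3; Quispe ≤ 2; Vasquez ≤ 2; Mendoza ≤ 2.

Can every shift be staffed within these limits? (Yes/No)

Thu-PM can only be covered by Chen and Vasquez, so that assignment is forced.
One valid schedule: Wed-AM→Quispe, Wed-PM→Larsen+Vasquez, Thu-AM→Dubois+Larsen, Thu-PM→Chen+Vasquez, Fri-AM→Okafor, Fri-PM→Okafor+Quispe, Sat-AM→Larsen, Sat-PM→Dubois, Sun-AM→Mendoza, Sun-PM→Chen.
Loads: Chen 2/2, Dubois 2/2, Okafor 2/2, Larsen 3/3, Quispe 2/2, Vasquez 2/2, Mendoza 1/2 — all within limits.

Yes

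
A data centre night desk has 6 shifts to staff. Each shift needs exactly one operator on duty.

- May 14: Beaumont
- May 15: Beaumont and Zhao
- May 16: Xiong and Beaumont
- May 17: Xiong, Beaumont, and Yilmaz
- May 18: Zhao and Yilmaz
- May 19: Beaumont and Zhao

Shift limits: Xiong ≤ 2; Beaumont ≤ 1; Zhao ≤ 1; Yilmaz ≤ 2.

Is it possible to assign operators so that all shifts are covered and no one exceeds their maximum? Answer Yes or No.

No

Total capacity is 6 and 6 slots are needed, so capacity alone doesn't rule it out.
Shifts {May 14, May 15, May 19} need 3 worker-slots in total, but the operators available for any of those shifts (Beaumont and Zhao) can supply at most 2 among them. So no valid schedule exists.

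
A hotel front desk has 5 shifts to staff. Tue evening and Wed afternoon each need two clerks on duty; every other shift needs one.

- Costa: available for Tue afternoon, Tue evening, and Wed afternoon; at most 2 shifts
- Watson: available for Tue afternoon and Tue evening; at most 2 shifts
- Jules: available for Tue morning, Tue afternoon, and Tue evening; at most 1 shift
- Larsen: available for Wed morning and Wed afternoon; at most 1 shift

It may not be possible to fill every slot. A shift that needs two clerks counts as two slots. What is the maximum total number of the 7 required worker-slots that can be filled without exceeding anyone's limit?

Total capacity across all clerks is 2+2+1+1 = 6, and 7 slots are needed, so at most 6 can be filled.
An assignment achieving 6: Tue morning→Jules, Tue afternoon→Watson, Tue evening→Costa+Watson, Wed morning→Larsen, Wed afternoon→Costa.
Loads: Costa 2/2, Watson 2/2, Jules 1/1, Larsen 1/1.

6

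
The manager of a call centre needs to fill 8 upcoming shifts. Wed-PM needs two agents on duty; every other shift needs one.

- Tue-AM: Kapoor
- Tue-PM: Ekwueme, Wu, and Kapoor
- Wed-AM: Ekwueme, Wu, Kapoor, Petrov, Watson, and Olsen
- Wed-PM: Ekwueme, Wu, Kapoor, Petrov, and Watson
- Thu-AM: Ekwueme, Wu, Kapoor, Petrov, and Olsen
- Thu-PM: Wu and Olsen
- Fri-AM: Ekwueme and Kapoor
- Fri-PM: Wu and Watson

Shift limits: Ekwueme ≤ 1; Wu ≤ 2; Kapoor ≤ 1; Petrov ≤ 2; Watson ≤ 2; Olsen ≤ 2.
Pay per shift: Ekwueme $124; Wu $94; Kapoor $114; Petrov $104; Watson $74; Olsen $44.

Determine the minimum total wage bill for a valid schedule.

$766

Tue-AM can only be covered by Kapoor, so that assignment is forced.
Picking the cheapest available agent for each shift independently would cost $696, but that ignores the shift limits.
An optimal schedule: Tue-AM→Kapoor, Tue-PM→Wu, Wed-AM→Watson, Wed-PM→Wu+Petrov, Thu-AM→Olsen, Thu-PM→Olsen, Fri-AM→Ekwueme, Fri-PM→Watson.
Total: 114 + 94 + 74 + 94 + 104 + 44 + 44 + 124 + 74 = $766.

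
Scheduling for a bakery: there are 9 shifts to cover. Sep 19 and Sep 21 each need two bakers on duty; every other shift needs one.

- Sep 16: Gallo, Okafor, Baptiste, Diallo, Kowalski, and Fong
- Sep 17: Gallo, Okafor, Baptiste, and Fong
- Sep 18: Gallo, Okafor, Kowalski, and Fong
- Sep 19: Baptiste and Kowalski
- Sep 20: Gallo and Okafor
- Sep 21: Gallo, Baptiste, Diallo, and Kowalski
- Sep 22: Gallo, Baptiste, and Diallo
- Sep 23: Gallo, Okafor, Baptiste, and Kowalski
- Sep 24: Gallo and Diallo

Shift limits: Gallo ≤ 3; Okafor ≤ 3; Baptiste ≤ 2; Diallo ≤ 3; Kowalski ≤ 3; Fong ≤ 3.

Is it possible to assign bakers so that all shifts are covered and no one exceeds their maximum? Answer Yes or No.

Sep 19 can only be covered by Baptiste and Kowalski, so that assignment is forced.
One valid schedule: Sep 16→Baptiste, Sep 17→Okafor, Sep 18→Okafor, Sep 19→Baptiste+Kowalski, Sep 20→Gallo, Sep 21→Diallo+Kowalski, Sep 22→Gallo, Sep 23→Okafor, Sep 24→Gallo.
Loads: Gallo 3/3, Okafor 3/3, Baptiste 2/2, Diallo 1/3, Kowalski 2/3, Fong 0/3 — all within limits.

Yes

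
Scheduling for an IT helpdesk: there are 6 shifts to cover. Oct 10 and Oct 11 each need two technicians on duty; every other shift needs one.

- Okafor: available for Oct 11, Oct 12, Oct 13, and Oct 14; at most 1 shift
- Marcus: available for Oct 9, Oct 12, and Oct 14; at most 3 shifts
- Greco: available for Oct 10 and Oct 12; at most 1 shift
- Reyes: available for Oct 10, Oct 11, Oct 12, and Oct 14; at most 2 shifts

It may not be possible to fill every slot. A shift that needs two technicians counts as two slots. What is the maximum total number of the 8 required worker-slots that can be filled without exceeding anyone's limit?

Total capacity across all technicians is 1+3+1+2 = 7, and 8 slots are needed, so at most 7 can be filled.
An assignment achieving 7: Oct 9→Marcus, Oct 10→Greco+Reyes, Oct 11→Reyes, Oct 12→Marcus, Oct 13→Okafor, Oct 14→Marcus.
Loads: Okafor 1/1, Marcus 3/3, Greco 1/1, Reyes 2/2.

7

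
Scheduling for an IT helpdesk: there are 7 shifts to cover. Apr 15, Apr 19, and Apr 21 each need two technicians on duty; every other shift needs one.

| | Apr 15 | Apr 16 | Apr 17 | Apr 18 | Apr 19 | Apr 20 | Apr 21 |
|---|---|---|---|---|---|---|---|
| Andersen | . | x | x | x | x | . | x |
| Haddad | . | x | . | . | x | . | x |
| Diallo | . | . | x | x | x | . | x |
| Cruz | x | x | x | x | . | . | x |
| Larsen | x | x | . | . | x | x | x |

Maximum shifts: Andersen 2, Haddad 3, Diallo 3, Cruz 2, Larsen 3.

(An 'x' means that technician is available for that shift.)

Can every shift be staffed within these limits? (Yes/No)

Apr 15 can only be covered by Cruz and Larsen, so that assignment is forced.
Apr 20 can only be covered by Larsen, so that assignment is forced.
One valid schedule: Apr 15→Cruz+Larsen, Apr 16→Haddad, Apr 17→Andersen, Apr 18→Andersen, Apr 19→Haddad+Diallo, Apr 20→Larsen, Apr 21→Haddad+Diallo.
Loads: Andersen 2/2, Haddad 3/3, Diallo 2/3, Cruz 1/2, Larsen 2/3 — all within limits.

Yes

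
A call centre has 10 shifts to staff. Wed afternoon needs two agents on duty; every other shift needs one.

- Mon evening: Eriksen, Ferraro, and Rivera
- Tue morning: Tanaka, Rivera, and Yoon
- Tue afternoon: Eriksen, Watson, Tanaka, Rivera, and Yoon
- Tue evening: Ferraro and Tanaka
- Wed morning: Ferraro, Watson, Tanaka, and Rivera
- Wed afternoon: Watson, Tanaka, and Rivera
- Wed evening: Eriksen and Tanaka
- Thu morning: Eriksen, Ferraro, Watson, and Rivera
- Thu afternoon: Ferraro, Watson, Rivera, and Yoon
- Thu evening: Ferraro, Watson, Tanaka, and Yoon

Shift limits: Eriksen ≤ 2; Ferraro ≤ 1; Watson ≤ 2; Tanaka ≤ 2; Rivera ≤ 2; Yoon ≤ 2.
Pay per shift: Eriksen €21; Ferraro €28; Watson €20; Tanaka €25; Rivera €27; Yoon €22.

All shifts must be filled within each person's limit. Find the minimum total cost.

Picking the cheapest available agent for each shift independently would cost €234, but that ignores the shift limits.
An optimal schedule: Mon evening→Eriksen, Tue morning→Tanaka, Tue afternoon→Yoon, Tue evening→Ferraro, Wed morning→Watson, Wed afternoon→Watson+Tanaka, Wed evening→Eriksen, Thu morning→Rivera, Thu afternoon→Rivera, Thu evening→Yoon.
Total: 21 + 25 + 22 + 28 + 20 + 20 + 25 + 21 + 27 + 27 + 22 = €258.

€258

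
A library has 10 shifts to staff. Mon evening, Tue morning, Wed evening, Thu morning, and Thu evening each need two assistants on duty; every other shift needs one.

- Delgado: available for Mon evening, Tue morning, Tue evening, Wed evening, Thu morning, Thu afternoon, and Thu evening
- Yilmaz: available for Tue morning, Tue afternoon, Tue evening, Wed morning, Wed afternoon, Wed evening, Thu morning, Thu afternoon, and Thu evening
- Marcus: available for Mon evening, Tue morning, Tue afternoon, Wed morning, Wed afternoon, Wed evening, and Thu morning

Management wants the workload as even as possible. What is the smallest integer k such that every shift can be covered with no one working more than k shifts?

With 3 assistants and 15 worker-slots to fill, someone must work at least ⌈15/3⌉ = 5 shifts, so k ≥ 5.
k = 5 works: Mon evening→Delgado+Marcus, Tue morning→Delgado+Marcus, Tue afternoon→Yilmaz, Tue evening→Delgado, Wed morning→Yilmaz, Wed afternoon→Marcus, Wed evening→Yilmaz+Marcus, Thu morning→Yilmaz+Marcus, Thu afternoon→Delgado, Thu evening→Delgado+Yilmaz.
Loads: Delgado 5, Yilmaz 5, Marcus 5 — all ≤ 5.

5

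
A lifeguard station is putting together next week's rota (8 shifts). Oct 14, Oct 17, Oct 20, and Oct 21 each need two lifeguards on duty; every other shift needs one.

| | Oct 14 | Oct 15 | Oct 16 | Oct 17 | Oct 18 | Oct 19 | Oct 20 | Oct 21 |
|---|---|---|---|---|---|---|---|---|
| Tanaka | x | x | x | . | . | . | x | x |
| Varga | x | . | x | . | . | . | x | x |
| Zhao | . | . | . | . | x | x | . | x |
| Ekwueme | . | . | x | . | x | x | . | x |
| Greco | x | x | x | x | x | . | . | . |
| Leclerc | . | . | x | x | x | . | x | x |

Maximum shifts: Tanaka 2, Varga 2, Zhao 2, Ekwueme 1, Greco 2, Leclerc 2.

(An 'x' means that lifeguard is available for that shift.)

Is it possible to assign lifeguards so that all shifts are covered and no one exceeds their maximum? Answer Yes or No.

Total capacity is 2+2+2+1+2+2 = 11 but 12 worker-slots are needed — infeasible.

No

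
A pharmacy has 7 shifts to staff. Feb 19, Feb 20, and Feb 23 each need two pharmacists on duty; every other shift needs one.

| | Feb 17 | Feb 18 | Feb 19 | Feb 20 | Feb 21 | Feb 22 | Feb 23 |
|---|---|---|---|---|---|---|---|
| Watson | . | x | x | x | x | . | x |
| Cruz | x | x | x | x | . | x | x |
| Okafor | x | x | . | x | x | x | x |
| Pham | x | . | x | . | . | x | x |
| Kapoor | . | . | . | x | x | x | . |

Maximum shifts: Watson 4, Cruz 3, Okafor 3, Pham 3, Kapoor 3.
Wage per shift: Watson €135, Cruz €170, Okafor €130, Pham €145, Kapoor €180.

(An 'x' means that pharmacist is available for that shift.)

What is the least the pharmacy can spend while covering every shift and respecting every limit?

Picking the cheapest available pharmacist for each shift independently would cost €1330, but that ignores the shift limits.
An optimal schedule: Feb 17→Okafor, Feb 18→Okafor, Feb 19→Watson+Pham, Feb 20→Okafor+Watson, Feb 21→Watson, Feb 22→Pham, Feb 23→Watson+Pham.
Total: 130 + 130 + 135 + 145 + 130 + 135 + 135 + 145 + 135 + 145 = €1365.

€1365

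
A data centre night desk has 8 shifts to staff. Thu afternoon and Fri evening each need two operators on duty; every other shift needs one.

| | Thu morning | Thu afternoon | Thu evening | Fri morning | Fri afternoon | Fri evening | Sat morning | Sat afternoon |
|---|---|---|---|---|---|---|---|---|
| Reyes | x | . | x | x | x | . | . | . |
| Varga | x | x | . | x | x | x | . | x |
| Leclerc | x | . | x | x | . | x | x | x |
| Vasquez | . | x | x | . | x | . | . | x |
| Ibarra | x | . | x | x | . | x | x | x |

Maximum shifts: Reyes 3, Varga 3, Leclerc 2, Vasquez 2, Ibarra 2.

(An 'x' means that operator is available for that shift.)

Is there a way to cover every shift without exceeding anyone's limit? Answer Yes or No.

Yes

Thu afternoon can only be covered by Varga and Vasquez, so that assignment is forced.
One valid schedule: Thu morning→Reyes, Thu afternoon→Varga+Vasquez, Thu evening→Reyes, Fri morning→Varga, Fri afternoon→Reyes, Fri evening→Varga+Leclerc, Sat morning→Leclerc, Sat afternoon→Vasquez.
Loads: Reyes 3/3, Varga 3/3, Leclerc 2/2, Vasquez 2/2, Ibarra 0/2 — all within limits.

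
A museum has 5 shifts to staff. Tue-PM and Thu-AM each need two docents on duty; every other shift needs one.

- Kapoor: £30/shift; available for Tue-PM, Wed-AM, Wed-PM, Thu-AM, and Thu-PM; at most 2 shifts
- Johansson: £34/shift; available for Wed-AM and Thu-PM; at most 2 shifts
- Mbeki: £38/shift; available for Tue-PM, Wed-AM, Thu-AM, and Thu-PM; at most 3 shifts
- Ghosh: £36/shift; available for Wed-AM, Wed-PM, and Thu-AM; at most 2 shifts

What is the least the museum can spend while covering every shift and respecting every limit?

£238

Tue-PM can only be covered by Kapoor and Mbeki, so that assignment is forced.
Picking the cheapest available docent for each shift independently would cost £224, but that ignores the shift limits.
An optimal schedule: Tue-PM→Kapoor+Mbeki, Wed-AM→Johansson, Wed-PM→Ghosh, Thu-AM→Kapoor+Ghosh, Thu-PM→Johansson.
Total: 30 + 38 + 34 + 36 + 30 + 36 + 34 = £238.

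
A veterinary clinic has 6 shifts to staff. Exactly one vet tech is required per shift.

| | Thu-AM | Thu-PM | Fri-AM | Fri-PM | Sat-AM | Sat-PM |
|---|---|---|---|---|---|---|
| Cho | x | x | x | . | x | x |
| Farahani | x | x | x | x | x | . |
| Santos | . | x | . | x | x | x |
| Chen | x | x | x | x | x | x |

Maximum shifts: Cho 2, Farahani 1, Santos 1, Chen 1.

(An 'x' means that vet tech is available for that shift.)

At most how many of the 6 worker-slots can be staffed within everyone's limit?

Total capacity across all vet techs is 2+1+1+1 = 5, and 6 slots are needed, so at most 5 can be filled.
An assignment achieving 5: Thu-AM→Cho, Thu-PM→Chen, Fri-AM→Cho, Fri-PM→Farahani, Sat-PM→Santos.
Loads: Cho 2/2, Farahani 1/1, Santos 1/1, Chen 1/1.

5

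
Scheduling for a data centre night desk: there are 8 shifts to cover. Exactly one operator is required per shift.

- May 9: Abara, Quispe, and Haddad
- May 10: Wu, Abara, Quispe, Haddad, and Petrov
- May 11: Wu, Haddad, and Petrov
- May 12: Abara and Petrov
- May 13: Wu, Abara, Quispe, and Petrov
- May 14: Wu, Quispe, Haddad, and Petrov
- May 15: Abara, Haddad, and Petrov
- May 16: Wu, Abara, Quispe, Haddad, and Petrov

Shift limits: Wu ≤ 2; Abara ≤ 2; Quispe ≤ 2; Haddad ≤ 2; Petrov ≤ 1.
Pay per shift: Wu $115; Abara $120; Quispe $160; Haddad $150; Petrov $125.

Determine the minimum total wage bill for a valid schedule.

$1055

Picking the cheapest available operator for each shift independently would cost $935, but that ignores the shift limits.
An optimal schedule: May 9→Abara, May 10→Haddad, May 11→Wu, May 12→Abara, May 13→Wu, May 14→Haddad, May 15→Petrov, May 16→Quispe.
Total: 120 + 150 + 115 + 120 + 115 + 150 + 125 + 160 = $1055.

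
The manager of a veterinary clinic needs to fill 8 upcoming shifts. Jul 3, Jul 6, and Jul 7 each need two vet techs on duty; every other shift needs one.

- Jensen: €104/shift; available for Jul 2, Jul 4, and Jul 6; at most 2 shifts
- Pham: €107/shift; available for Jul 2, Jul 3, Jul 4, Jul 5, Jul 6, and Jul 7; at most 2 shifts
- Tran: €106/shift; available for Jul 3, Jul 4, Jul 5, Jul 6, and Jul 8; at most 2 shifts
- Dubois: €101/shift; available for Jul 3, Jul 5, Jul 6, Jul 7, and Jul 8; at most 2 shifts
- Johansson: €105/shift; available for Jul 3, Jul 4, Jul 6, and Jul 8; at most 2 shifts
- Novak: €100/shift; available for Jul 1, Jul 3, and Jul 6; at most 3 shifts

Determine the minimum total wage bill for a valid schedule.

Jul 1 can only be covered by Novak, so that assignment is forced.
Jul 7 can only be covered by Pham and Dubois, so that assignment is forced.
Picking the cheapest available vet tech for each shift independently would cost €1120, but that ignores the shift limits.
An optimal schedule: Jul 1→Novak, Jul 2→Jensen, Jul 3→Novak+Johansson, Jul 4→Jensen, Jul 5→Dubois, Jul 6→Novak+Tran, Jul 7→Dubois+Pham, Jul 8→Johansson.
Total: 100 + 104 + 100 + 105 + 104 + 101 + 100 + 106 + 101 + 107 + 105 = €1133.

€1133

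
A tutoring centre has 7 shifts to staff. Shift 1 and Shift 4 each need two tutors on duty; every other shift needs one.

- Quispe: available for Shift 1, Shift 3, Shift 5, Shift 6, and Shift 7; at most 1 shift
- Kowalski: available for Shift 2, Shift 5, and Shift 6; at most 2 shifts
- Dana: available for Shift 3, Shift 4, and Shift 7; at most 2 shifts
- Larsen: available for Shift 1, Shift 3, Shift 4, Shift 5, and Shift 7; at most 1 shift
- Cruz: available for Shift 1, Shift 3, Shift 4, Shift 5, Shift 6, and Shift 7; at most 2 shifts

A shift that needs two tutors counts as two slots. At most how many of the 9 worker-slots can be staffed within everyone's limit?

Total capacity across all tutors is 1+2+2+1+2 = 8, and 9 slots are needed, so at most 8 can be filled.
An assignment achieving 8: Shift 1→Quispe+Larsen, Shift 2→Kowalski, Shift 3→Dana, Shift 4→Dana+Cruz, Shift 5→Cruz, Shift 6→Kowalski.
Loads: Quispe 1/1, Kowalski 2/2, Dana 2/2, Larsen 1/1, Cruz 2/2.

8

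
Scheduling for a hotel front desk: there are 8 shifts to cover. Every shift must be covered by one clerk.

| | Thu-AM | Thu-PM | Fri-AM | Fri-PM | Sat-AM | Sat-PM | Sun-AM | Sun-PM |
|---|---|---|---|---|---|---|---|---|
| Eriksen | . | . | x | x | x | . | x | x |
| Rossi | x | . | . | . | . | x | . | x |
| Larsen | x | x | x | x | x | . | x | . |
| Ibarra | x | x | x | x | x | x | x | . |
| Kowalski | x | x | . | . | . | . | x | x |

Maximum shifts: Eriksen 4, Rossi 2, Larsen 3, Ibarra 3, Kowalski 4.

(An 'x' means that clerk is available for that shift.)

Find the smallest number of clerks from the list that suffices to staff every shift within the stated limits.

3

8 slots to fill and no one can take more than 4, so at least ⌈8/4⌉ = 2 clerks are needed.
No set of 2 clerks can cover every shift (each such set leaves at least one shift with no one available or exceeds a cap).
Eriksen, Rossi, and Larsen alone can cover everything: Thu-AM→Rossi, Thu-PM→Larsen, Fri-AM→Eriksen, Fri-PM→Eriksen, Sat-AM→Eriksen, Sat-PM→Rossi, Sun-AM→Larsen, Sun-PM→Eriksen.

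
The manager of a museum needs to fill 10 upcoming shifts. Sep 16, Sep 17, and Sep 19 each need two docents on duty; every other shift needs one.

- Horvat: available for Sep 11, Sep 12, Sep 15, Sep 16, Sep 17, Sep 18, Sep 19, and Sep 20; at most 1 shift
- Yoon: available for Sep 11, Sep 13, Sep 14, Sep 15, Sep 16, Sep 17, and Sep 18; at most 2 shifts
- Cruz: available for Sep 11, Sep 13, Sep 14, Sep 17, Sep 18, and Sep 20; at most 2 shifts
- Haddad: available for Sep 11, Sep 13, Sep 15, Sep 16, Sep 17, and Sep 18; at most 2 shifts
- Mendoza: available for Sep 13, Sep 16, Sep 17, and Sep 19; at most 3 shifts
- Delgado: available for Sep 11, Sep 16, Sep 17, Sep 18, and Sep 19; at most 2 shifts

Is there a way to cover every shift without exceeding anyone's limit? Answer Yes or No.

Total capacity is 1+2+2+2+3+2 = 12 but 13 worker-slots are needed — infeasible.

No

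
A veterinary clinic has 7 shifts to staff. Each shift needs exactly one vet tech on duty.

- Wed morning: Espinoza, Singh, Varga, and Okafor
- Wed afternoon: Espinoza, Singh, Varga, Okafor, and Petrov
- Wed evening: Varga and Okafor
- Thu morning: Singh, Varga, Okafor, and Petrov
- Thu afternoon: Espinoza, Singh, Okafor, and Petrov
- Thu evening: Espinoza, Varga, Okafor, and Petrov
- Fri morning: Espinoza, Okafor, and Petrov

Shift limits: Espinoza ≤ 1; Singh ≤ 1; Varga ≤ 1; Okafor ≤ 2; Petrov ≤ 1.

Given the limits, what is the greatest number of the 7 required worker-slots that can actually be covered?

Total capacity across all vet techs is 1+1+1+2+1 = 6, and 7 slots are needed, so at most 6 can be filled.
An assignment achieving 6: Wed morning→Singh, Wed evening→Varga, Thu morning→Okafor, Thu afternoon→Okafor, Thu evening→Petrov, Fri morning→Espinoza.
Loads: Espinoza 1/1, Singh 1/1, Varga 1/1, Okafor 2/2, Petrov 1/1.

6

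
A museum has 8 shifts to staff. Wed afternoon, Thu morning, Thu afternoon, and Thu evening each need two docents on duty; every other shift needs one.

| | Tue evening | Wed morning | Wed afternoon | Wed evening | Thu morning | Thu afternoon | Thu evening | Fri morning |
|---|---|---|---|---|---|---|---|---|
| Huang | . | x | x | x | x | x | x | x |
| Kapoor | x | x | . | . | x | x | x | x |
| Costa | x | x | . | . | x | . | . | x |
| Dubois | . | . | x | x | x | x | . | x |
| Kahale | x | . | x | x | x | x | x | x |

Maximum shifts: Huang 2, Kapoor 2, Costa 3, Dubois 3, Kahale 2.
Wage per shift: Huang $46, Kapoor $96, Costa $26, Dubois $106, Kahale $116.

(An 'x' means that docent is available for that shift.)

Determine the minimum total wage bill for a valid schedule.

Picking the cheapest available docent for each shift independently would cost $632, but that ignores the shift limits.
An optimal schedule: Tue evening→Kapoor, Wed morning→Costa, Wed afternoon→Huang+Dubois, Wed evening→Huang, Thu morning→Costa+Dubois, Thu afternoon→Dubois+Kahale, Thu evening→Kapoor+Kahale, Fri morning→Costa.
Total: 96 + 26 + 46 + 106 + 46 + 26 + 106 + 106 + 116 + 96 + 116 + 26 = $912.

$912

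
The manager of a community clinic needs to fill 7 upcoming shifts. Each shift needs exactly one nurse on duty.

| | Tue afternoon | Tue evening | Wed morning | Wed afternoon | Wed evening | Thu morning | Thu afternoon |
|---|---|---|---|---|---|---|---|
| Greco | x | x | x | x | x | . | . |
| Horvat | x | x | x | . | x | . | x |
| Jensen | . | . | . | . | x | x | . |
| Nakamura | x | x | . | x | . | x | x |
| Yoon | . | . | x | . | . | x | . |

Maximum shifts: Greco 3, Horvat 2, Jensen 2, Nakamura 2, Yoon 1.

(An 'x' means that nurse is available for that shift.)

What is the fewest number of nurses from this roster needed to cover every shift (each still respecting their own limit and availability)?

7 slots to fill and no one can take more than 3, so at least ⌈7/3⌉ = 3 nurses are needed.
Greco, Horvat, and Jensen alone can cover everything: Tue afternoon→Greco, Tue evening→Greco, Wed morning→Horvat, Wed afternoon→Greco, Wed evening→Jensen, Thu morning→Jensen, Thu afternoon→Horvat.

3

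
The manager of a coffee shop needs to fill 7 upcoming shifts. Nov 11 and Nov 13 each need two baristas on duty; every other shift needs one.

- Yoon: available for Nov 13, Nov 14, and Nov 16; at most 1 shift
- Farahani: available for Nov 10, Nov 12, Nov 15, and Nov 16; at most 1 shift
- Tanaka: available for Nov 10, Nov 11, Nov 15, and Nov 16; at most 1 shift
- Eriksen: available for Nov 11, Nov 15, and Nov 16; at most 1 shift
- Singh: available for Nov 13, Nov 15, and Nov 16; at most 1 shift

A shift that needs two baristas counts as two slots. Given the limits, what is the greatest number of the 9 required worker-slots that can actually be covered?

Total capacity across all baristas is 1+1+1+1+1 = 5, and 9 slots are needed, so at most 5 can be filled.
An assignment achieving 5: Nov 10→Tanaka, Nov 11→Eriksen, Nov 12→Farahani, Nov 13→Singh, Nov 14→Yoon.
Loads: Yoon 1/1, Farahani 1/1, Tanaka 1/1, Eriksen 1/1, Singh 1/1.

5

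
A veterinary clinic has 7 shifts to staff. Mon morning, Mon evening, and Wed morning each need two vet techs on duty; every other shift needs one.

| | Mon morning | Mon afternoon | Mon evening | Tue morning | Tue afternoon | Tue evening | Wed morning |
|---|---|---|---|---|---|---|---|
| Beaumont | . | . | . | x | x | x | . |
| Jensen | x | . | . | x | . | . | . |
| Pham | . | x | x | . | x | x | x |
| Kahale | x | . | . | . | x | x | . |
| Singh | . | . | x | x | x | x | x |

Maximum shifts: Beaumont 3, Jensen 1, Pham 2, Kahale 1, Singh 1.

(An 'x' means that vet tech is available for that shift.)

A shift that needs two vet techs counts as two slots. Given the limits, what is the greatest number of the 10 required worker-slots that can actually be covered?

8

Total capacity across all vet techs is 3+1+2+1+1 = 8, and 10 slots are needed, so at most 8 can be filled.
An assignment achieving 8: Mon morning→Jensen+Kahale, Mon afternoon→Pham, Mon evening→Pham+Singh, Tue morning→Beaumont, Tue afternoon→Beaumont, Tue evening→Beaumont.
Loads: Beaumont 3/3, Jensen 1/1, Pham 2/2, Kahale 1/1, Singh 1/1.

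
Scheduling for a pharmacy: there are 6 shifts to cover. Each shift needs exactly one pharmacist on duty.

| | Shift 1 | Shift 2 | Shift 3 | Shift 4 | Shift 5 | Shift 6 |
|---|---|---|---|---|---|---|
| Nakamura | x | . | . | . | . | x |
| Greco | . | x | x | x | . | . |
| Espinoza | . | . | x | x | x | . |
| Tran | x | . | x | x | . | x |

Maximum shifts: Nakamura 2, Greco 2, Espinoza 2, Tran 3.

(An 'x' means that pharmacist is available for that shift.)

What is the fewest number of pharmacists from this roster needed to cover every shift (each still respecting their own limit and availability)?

6 slots to fill and no one can take more than 3, so at least ⌈6/3⌉ = 2 pharmacists are needed.
Any 2 pharmacists together have capacity at most 3+2 = 5 < 6 slots, so 2 can never suffice.
Nakamura, Greco, and Espinoza alone can cover everything: Shift 1→Nakamura, Shift 2→Greco, Shift 3→Greco, Shift 4→Espinoza, Shift 5→Espinoza, Shift 6→Nakamura.

3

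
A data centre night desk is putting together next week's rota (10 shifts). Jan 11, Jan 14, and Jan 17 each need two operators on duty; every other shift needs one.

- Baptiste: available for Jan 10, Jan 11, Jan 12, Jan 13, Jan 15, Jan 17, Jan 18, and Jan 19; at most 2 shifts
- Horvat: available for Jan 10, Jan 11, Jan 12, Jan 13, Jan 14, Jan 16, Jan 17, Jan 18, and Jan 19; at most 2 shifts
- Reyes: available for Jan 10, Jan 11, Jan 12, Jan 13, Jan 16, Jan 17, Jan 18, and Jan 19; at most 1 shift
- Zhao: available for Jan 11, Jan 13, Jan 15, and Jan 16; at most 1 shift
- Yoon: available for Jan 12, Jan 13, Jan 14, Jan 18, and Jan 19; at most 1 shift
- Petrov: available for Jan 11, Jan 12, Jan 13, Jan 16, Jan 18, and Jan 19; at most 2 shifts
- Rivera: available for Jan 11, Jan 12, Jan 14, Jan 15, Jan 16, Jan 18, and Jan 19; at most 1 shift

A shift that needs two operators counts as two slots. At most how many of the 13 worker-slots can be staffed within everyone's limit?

10

Total capacity across all operators is 2+2+1+1+1+2+1 = 10, and 13 slots are needed, so at most 10 can be filled.
An assignment achieving 10: Jan 10→Baptiste, Jan 11→Petrov+Rivera, Jan 12→Petrov, Jan 14→Horvat+Yoon, Jan 15→Baptiste, Jan 16→Zhao, Jan 17→Horvat+Reyes.
Loads: Baptiste 2/2, Horvat 2/2, Reyes 1/1, Zhao 1/1, Yoon 1/1, Petrov 2/2, Rivera 1/1.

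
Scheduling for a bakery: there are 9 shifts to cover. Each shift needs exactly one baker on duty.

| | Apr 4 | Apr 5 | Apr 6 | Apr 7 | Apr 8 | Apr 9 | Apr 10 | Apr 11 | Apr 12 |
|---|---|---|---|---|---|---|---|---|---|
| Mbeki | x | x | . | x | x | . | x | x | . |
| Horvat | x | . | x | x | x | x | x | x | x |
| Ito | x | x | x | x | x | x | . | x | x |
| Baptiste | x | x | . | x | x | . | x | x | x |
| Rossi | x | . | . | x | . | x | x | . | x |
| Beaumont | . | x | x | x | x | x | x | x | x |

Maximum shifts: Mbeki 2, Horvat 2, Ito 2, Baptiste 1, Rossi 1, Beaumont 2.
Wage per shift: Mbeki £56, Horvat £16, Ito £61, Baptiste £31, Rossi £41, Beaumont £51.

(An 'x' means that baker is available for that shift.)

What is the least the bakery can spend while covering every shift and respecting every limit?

£379

Picking the cheapest available baker for each shift independently would cost £159, but that ignores the shift limits.
An optimal schedule: Apr 4→Rossi, Apr 5→Baptiste, Apr 6→Horvat, Apr 7→Mbeki, Apr 8→Beaumont, Apr 9→Horvat, Apr 10→Beaumont, Apr 11→Mbeki, Apr 12→Ito.
Total: 41 + 31 + 16 + 56 + 51 + 16 + 51 + 56 + 61 = £379.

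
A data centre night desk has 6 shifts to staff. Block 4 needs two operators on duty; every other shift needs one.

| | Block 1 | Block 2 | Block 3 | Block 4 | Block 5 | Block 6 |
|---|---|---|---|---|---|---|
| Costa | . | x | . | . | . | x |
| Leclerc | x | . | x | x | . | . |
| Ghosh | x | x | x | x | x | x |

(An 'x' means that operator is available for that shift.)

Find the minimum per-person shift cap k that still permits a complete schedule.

With 3 operators and 7 worker-slots to fill, someone must work at least ⌈7/3⌉ = 3 shifts, so k ≥ 3.
k = 3 works: Block 1→Leclerc, Block 2→Costa, Block 3→Leclerc, Block 4→Leclerc+Ghosh, Block 5→Ghosh, Block 6→Costa.
Loads: Costa 2, Leclerc 3, Ghosh 2 — all ≤ 3.

3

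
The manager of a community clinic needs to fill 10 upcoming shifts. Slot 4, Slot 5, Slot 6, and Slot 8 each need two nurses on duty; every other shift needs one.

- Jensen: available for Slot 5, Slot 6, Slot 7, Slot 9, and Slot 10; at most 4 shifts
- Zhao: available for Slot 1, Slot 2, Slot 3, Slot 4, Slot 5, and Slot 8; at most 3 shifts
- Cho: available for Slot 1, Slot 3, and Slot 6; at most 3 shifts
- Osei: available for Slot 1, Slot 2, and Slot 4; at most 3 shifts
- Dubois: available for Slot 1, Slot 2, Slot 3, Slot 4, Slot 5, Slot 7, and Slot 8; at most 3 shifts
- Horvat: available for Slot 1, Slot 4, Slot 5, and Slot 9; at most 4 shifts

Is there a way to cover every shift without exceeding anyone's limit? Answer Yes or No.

Yes

Slot 6 can only be covered by Jensen and Cho, so that assignment is forced.
Slot 8 can only be covered by Zhao and Dubois, so that assignment is forced.
Slot 10 can only be covered by Jensen, so that assignment is forced.
One valid schedule: Slot 1→Cho, Slot 2→Zhao, Slot 3→Zhao, Slot 4→Osei+Dubois, Slot 5→Dubois+Horvat, Slot 6→Jensen+Cho, Slot 7→Jensen, Slot 8→Zhao+Dubois, Slot 9→Jensen, Slot 10→Jensen.
Loads: Jensen 4/4, Zhao 3/3, Cho 2/3, Osei 1/3, Dubois 3/3, Horvat 1/4 — all within limits.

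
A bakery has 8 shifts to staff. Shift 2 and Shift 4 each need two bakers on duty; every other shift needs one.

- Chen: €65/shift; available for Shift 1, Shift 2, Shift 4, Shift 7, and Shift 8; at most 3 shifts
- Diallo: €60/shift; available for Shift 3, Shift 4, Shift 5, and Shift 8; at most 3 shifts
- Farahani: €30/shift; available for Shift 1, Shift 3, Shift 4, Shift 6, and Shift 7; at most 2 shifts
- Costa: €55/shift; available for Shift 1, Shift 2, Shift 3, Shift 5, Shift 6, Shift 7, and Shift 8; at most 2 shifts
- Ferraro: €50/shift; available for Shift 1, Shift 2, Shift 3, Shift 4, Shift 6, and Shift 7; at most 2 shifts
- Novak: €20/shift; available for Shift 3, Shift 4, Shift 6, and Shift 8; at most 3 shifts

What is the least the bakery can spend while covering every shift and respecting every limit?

Picking the cheapest available baker for each shift independently would cost €330, but that ignores the shift limits.
An optimal schedule: Shift 1→Farahani, Shift 2→Ferraro+Costa, Shift 3→Novak, Shift 4→Ferraro+Diallo, Shift 5→Costa, Shift 6→Novak, Shift 7→Farahani, Shift 8→Novak.
Total: 30 + 50 + 55 + 20 + 50 + 60 + 55 + 20 + 30 + 20 = €390.

€390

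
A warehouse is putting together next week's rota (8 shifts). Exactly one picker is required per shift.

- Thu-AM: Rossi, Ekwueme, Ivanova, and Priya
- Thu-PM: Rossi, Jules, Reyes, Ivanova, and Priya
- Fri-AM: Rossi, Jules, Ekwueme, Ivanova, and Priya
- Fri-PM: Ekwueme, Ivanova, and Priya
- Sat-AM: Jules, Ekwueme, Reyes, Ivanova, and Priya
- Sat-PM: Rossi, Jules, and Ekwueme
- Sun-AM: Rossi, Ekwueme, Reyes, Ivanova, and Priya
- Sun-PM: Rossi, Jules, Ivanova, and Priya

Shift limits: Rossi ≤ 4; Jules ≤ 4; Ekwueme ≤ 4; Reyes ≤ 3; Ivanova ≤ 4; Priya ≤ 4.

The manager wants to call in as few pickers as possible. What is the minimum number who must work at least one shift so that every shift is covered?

2

8 slots to fill and no one can take more than 4, so at least ⌈8/4⌉ = 2 pickers are needed.
Rossi and Ekwueme alone can cover everything: Thu-AM→Rossi, Thu-PM→Rossi, Fri-AM→Rossi, Fri-PM→Ekwueme, Sat-AM→Ekwueme, Sat-PM→Ekwueme, Sun-AM→Ekwueme, Sun-PM→Rossi.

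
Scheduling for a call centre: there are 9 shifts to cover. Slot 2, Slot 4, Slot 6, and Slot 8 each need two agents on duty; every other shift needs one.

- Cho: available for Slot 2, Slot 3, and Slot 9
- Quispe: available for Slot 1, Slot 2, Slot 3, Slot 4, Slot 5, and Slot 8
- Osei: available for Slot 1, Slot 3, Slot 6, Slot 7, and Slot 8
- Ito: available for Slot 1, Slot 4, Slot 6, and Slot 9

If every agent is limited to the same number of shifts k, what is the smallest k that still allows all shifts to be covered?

With 4 agents and 13 worker-slots to fill, someone must work at least ⌈13/4⌉ = 4 shifts, so k ≥ 4.
k = 4 works: Slot 1→Osei, Slot 2→Cho+Quispe, Slot 3→Cho, Slot 4→Quispe+Ito, Slot 5→Quispe, Slot 6→Osei+Ito, Slot 7→Osei, Slot 8→Quispe+Osei, Slot 9→Cho.
Loads: Cho 3, Quispe 4, Osei 4, Ito 2 — all ≤ 4.

4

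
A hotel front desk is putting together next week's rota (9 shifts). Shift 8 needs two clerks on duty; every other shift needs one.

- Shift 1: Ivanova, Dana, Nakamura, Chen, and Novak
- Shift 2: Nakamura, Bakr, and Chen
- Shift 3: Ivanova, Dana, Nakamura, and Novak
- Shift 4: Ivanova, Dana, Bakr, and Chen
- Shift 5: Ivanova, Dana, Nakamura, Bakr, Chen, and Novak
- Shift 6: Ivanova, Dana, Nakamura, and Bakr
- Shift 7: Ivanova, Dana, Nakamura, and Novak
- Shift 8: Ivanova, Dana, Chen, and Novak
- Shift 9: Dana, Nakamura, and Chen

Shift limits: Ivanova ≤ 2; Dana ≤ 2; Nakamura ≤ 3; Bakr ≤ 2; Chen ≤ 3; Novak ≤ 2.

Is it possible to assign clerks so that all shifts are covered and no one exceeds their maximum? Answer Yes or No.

One valid schedule: Shift 1→Nakamura, Shift 2→Nakamura, Shift 3→Ivanova, Shift 4→Ivanova, Shift 5→Bakr, Shift 6→Dana, Shift 7→Nakamura, Shift 8→Chen+Novak, Shift 9→Dana.
Loads: Ivanova 2/2, Dana 2/2, Nakamura 3/3, Bakr 1/2, Chen 1/3, Novak 1/2 — all within limits.

Yes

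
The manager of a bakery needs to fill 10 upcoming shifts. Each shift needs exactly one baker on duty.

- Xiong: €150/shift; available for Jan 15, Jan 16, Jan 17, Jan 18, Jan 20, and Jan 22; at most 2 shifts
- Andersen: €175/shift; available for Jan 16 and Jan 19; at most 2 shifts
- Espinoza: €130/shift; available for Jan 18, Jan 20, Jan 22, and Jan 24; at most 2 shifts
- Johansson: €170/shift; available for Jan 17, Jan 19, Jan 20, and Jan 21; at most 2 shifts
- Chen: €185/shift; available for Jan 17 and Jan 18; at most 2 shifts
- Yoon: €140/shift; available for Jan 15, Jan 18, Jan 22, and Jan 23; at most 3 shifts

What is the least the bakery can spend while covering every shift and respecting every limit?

Jan 21 can only be covered by Johansson, so that assignment is forced.
Jan 23 can only be covered by Yoon, so that assignment is forced.
Jan 24 can only be covered by Espinoza, so that assignment is forced.
Picking the cheapest available baker for each shift independently would cost €1440, but that ignores the shift limits.
An optimal schedule: Jan 15→Yoon, Jan 16→Xiong, Jan 17→Xiong, Jan 18→Yoon, Jan 19→Andersen, Jan 20→Johansson, Jan 21→Johansson, Jan 22→Espinoza, Jan 23→Yoon, Jan 24→Espinoza.
Total: 140 + 150 + 150 + 140 + 175 + 170 + 170 + 130 + 140 + 130 = €1495.

€1495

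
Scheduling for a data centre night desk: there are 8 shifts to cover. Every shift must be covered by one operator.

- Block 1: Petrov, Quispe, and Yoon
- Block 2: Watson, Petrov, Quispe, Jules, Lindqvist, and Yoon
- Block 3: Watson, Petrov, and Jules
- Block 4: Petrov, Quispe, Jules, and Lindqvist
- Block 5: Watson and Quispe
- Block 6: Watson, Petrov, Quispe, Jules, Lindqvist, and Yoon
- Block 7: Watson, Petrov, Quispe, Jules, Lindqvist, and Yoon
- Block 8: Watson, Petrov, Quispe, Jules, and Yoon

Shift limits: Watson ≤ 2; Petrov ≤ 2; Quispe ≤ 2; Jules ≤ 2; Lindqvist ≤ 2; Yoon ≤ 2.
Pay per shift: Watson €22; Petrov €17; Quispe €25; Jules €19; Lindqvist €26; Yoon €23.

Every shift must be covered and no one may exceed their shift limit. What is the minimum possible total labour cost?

Picking the cheapest available operator for each shift independently would cost €141, but that ignores the shift limits.
An optimal schedule: Block 1→Petrov, Block 2→Watson, Block 3→Petrov, Block 4→Jules, Block 5→Watson, Block 6→Yoon, Block 7→Yoon, Block 8→Jules.
Total: 17 + 22 + 17 + 19 + 22 + 23 + 23 + 19 = €162.

€162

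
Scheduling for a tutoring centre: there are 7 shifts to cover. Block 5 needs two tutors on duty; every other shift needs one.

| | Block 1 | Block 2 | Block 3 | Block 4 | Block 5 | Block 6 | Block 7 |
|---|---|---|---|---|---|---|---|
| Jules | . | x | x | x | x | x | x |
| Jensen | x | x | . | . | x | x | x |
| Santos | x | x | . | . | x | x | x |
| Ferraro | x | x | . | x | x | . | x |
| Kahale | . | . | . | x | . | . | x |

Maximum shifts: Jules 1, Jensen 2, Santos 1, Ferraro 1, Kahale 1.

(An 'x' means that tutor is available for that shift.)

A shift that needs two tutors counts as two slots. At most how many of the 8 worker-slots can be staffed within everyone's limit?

6

Total capacity across all tutors is 1+2+1+1+1 = 6, and 8 slots are needed, so at most 6 can be filled.
An assignment achieving 6: Block 1→Jensen, Block 2→Santos, Block 3→Jules, Block 4→Ferraro, Block 6→Jensen, Block 7→Kahale.
Loads: Jules 1/1, Jensen 2/2, Santos 1/1, Ferraro 1/1, Kahale 1/1.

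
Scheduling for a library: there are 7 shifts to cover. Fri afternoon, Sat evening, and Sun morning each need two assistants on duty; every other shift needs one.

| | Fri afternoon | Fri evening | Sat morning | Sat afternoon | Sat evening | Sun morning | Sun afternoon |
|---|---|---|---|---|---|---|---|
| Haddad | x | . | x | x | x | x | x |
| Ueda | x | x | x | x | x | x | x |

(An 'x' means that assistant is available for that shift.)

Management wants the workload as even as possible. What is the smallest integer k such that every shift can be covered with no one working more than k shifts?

5

With 2 assistants and 10 worker-slots to fill, someone must work at least ⌈10/2⌉ = 5 shifts, so k ≥ 5.
k = 5 works: Fri afternoon→Haddad+Ueda, Fri evening→Ueda, Sat morning→Haddad, Sat afternoon→Haddad, Sat evening→Haddad+Ueda, Sun morning→Haddad+Ueda, Sun afternoon→Ueda.
Loads: Haddad 5, Ueda 5 — all ≤ 5.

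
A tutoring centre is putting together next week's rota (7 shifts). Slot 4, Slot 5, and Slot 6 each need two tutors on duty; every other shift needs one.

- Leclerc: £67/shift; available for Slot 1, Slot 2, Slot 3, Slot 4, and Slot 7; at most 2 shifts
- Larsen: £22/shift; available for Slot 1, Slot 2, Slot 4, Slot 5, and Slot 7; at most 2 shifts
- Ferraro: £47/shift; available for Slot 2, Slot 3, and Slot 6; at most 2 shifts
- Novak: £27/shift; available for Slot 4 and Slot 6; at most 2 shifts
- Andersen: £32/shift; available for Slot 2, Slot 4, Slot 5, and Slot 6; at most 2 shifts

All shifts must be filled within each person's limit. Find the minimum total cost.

£390

Slot 5 can only be covered by Larsen and Andersen, so that assignment is forced.
Picking the cheapest available tutor for each shift independently would cost £275, but that ignores the shift limits.
An optimal schedule: Slot 1→Leclerc, Slot 2→Ferraro, Slot 3→Leclerc, Slot 4→Novak+Andersen, Slot 5→Larsen+Andersen, Slot 6→Ferraro+Novak, Slot 7→Larsen.
Total: 67 + 47 + 67 + 27 + 32 + 22 + 32 + 47 + 27 + 22 = £390.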